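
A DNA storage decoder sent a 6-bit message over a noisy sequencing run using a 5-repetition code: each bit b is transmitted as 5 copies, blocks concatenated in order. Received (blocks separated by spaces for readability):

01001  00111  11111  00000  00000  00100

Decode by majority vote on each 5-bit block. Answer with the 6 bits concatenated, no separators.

011000

Block 1 (01001): 2 ones → 0
Block 2 (00111): 3 ones → 1
Block 3 (11111): 5 ones → 1
Block 4 (00000): 0 ones → 0
Block 5 (00000): 0 ones → 0
Block 6 (00100): 1 one → 0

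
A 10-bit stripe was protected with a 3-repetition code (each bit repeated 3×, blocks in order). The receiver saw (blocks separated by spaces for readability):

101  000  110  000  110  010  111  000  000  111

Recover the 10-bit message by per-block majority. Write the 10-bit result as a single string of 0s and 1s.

1010101001

Block 1 (101): 2 ones → 1
Block 2 (000): 0 ones → 0
Block 3 (110): 2 ones → 1
Block 4 (000): 0 ones → 0
Block 5 (110): 2 ones → 1
Block 6 (010): 1 one → 0
Block 7 (111): 3 ones → 1
Block 8 (000): 0 ones → 0
Block 9 (000): 0 ones → 0
Block 10 (111): 3 ones → 1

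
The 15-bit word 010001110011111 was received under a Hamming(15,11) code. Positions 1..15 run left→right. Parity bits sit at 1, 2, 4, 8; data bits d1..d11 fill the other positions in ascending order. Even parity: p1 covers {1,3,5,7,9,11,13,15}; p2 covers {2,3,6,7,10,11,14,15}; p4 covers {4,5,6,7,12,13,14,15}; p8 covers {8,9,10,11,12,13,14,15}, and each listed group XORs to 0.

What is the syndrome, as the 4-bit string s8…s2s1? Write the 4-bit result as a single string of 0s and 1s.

0000

s1 (pos 1,3,5,7,9,11,13,15): 0⊕0⊕0⊕1⊕0⊕1⊕1⊕1 = 0
s2 (pos 2,3,6,7,10,11,14,15): 1⊕0⊕1⊕1⊕0⊕1⊕1⊕1 = 0
s4 (pos 4,5,6,7,12,13,14,15): 0⊕0⊕1⊕1⊕1⊕1⊕1⊕1 = 0
s8 (pos 8,9,10,11,12,13,14,15): 1⊕0⊕0⊕1⊕1⊕1⊕1⊕1 = 0
Syndrome s8…s1 = 0000 → no error.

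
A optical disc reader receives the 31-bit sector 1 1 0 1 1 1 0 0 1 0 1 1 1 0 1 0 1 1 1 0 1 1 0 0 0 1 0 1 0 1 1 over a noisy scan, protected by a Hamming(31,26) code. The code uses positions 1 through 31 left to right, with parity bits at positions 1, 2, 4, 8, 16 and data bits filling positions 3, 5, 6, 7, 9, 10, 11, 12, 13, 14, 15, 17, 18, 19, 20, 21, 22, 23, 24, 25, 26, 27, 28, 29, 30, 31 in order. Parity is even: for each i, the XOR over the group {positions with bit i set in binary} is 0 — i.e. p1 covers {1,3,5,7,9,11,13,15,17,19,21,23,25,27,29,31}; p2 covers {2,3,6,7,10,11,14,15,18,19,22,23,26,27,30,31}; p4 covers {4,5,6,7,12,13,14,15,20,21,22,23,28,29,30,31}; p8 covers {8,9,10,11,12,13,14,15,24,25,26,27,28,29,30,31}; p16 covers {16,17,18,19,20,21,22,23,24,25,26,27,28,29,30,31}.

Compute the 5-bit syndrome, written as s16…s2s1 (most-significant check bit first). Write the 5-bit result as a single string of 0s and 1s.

s1 (pos 1,3,5,7,9,11,13,15,17,19,21,23,25,27,29,31): 1⊕0⊕1⊕0⊕1⊕1⊕1⊕1⊕1⊕1⊕1⊕0⊕0⊕0⊕0⊕1 = 0
s2 (pos 2,3,6,7,10,11,14,15,18,19,22,23,26,27,30,31): 1⊕0⊕1⊕0⊕0⊕1⊕0⊕1⊕1⊕1⊕1⊕0⊕1⊕0⊕1⊕1 = 0
s4 (pos 4,5,6,7,12,13,14,15,20,21,22,23,28,29,30,31): 1⊕1⊕1⊕0⊕1⊕1⊕0⊕1⊕0⊕1⊕1⊕0⊕1⊕0⊕1⊕1 = 1
s8 (pos 8,9,10,11,12,13,14,15,24,25,26,27,28,29,30,31): 0⊕1⊕0⊕1⊕1⊕1⊕0⊕1⊕0⊕0⊕1⊕0⊕1⊕0⊕1⊕1 = 1
s16 (pos 16,17,18,19,20,21,22,23,24,25,26,27,28,29,30,31): 0⊕1⊕1⊕1⊕0⊕1⊕1⊕0⊕0⊕0⊕1⊕0⊕1⊕0⊕1⊕1 = 1
Syndrome s16…s1 = 11100 → error at position 28.

11100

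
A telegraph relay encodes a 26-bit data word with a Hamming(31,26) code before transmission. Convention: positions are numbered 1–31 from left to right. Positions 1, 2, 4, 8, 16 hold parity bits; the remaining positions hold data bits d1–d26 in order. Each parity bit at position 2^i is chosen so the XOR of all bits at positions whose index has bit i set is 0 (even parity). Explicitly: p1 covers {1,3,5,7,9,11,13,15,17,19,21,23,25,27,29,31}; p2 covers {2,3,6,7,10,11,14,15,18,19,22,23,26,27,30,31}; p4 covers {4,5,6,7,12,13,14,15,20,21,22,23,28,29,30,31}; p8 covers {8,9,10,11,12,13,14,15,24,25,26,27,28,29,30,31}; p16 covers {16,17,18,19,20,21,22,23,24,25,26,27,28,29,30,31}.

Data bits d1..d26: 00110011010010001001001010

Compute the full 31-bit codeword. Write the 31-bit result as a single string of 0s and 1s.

1101011000110101010001001001010

Place data at non-parity positions: p1 p2 0 p4 0 1 1 p8 0 0 1 1 0 1 0 p16 0 1 0 0 0 1 0 0 1 0 0 1 0 1 0
p1 (pos 1,3,5,7,9,11,13,15,17,19,21,23,25,27,29,31): XOR of data positions = 0⊕0⊕1⊕0⊕1⊕0⊕0⊕0⊕0⊕0⊕0⊕1⊕0⊕0⊕0 = 1
p2 (pos 2,3,6,7,10,11,14,15,18,19,22,23,26,27,30,31): XOR of data positions = 0⊕1⊕1⊕0⊕1⊕1⊕0⊕1⊕0⊕1⊕0⊕0⊕0⊕1⊕0 = 1
p4 (pos 4,5,6,7,12,13,14,15,20,21,22,23,28,29,30,31): XOR of data positions = 0⊕1⊕1⊕1⊕0⊕1⊕0⊕0⊕0⊕1⊕0⊕1⊕0⊕1⊕0 = 1
p8 (pos 8,9,10,11,12,13,14,15,24,25,26,27,28,29,30,31): XOR of data positions = 0⊕0⊕1⊕1⊕0⊕1⊕0⊕0⊕1⊕0⊕0⊕1⊕0⊕1⊕0 = 0
p16 (pos 16,17,18,19,20,21,22,23,24,25,26,27,28,29,30,31): XOR of data positions = 0⊕1⊕0⊕0⊕0⊕1⊕0⊕0⊕1⊕0⊕0⊕1⊕0⊕1⊕0 = 1
Codeword: 1101011000110101010001001001010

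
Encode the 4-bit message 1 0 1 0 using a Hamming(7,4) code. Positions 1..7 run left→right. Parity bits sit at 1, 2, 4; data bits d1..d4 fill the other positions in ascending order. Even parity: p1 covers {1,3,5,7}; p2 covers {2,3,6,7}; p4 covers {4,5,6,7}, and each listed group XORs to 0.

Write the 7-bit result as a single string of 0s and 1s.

Place data at non-parity positions: p1 p2 1 p4 0 1 0
p1 (pos 1,3,5,7): XOR of data positions = 1⊕0⊕0 = 1
p2 (pos 2,3,6,7): XOR of data positions = 1⊕1⊕0 = 0
p4 (pos 4,5,6,7): XOR of data positions = 0⊕1⊕0 = 1
Codeword: 1011010

1011010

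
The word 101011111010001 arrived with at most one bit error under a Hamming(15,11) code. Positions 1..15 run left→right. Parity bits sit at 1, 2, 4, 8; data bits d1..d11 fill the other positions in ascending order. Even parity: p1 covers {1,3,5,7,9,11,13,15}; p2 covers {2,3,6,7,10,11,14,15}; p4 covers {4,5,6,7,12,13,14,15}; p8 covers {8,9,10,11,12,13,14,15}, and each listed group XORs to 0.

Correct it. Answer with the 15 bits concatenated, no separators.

s1 (pos 1,3,5,7,9,11,13,15): 1⊕1⊕1⊕1⊕1⊕1⊕0⊕1 = 1
s2 (pos 2,3,6,7,10,11,14,15): 0⊕1⊕1⊕1⊕0⊕1⊕0⊕1 = 1
s4 (pos 4,5,6,7,12,13,14,15): 0⊕1⊕1⊕1⊕0⊕0⊕0⊕1 = 0
s8 (pos 8,9,10,11,12,13,14,15): 1⊕1⊕0⊕1⊕0⊕0⊕0⊕1 = 0
Syndrome s8…s1 = 0011 → error at position 3.
Flip position 3: 101011111010001 → 100011111010001

100011111010001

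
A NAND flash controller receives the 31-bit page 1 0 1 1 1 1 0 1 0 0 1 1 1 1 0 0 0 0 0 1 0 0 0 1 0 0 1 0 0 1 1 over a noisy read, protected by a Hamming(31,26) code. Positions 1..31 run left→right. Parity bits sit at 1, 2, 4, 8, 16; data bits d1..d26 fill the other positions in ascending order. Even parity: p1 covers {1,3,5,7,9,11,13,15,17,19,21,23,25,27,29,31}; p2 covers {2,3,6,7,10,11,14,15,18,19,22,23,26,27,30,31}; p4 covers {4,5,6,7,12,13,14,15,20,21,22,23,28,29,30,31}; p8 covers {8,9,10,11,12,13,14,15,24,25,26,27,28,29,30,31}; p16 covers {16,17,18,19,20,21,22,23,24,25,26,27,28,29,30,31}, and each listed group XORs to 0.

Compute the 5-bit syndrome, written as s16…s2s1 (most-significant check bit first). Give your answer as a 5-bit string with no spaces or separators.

11111

s1 (pos 1,3,5,7,9,11,13,15,17,19,21,23,25,27,29,31): 1⊕1⊕1⊕0⊕0⊕1⊕1⊕0⊕0⊕0⊕0⊕0⊕0⊕1⊕0⊕1 = 1
s2 (pos 2,3,6,7,10,11,14,15,18,19,22,23,26,27,30,31): 0⊕1⊕1⊕0⊕0⊕1⊕1⊕0⊕0⊕0⊕0⊕0⊕0⊕1⊕1⊕1 = 1
s4 (pos 4,5,6,7,12,13,14,15,20,21,22,23,28,29,30,31): 1⊕1⊕1⊕0⊕1⊕1⊕1⊕0⊕1⊕0⊕0⊕0⊕0⊕0⊕1⊕1 = 1
s8 (pos 8,9,10,11,12,13,14,15,24,25,26,27,28,29,30,31): 1⊕0⊕0⊕1⊕1⊕1⊕1⊕0⊕1⊕0⊕0⊕1⊕0⊕0⊕1⊕1 = 1
s16 (pos 16,17,18,19,20,21,22,23,24,25,26,27,28,29,30,31): 0⊕0⊕0⊕0⊕1⊕0⊕0⊕0⊕1⊕0⊕0⊕1⊕0⊕0⊕1⊕1 = 1
Syndrome s16…s1 = 11111 → error at position 31.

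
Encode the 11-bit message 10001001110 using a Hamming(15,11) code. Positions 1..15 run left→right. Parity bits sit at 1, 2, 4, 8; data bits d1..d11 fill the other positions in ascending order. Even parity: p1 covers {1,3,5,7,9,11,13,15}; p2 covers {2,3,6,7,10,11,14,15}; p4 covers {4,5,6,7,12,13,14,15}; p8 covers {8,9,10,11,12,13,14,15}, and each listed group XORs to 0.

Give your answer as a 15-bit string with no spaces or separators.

Place data at non-parity positions: p1 p2 1 p4 0 0 0 p8 1 0 0 1 1 1 0
p1 (pos 1,3,5,7,9,11,13,15): XOR of data positions = 1⊕0⊕0⊕1⊕0⊕1⊕0 = 1
p2 (pos 2,3,6,7,10,11,14,15): XOR of data positions = 1⊕0⊕0⊕0⊕0⊕1⊕0 = 0
p4 (pos 4,5,6,7,12,13,14,15): XOR of data positions = 0⊕0⊕0⊕1⊕1⊕1⊕0 = 1
p8 (pos 8,9,10,11,12,13,14,15): XOR of data positions = 1⊕0⊕0⊕1⊕1⊕1⊕0 = 0
Codeword: 101100001001110

101100001001110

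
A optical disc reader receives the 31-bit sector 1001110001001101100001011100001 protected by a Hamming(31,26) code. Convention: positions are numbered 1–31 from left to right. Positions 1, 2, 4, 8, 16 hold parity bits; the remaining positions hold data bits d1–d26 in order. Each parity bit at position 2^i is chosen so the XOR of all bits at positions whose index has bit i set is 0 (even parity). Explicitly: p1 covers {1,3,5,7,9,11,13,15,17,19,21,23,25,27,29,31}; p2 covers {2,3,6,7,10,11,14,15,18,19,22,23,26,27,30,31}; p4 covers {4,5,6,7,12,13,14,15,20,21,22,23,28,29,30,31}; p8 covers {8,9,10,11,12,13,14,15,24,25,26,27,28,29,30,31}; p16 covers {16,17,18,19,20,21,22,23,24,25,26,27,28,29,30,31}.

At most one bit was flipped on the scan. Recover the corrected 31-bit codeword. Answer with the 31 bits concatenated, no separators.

1001110001001101100001011101001

s1 (pos 1,3,5,7,9,11,13,15,17,19,21,23,25,27,29,31): 1⊕0⊕1⊕0⊕0⊕0⊕1⊕0⊕1⊕0⊕0⊕0⊕1⊕0⊕0⊕1 = 0
s2 (pos 2,3,6,7,10,11,14,15,18,19,22,23,26,27,30,31): 0⊕0⊕1⊕0⊕1⊕0⊕1⊕0⊕0⊕0⊕1⊕0⊕1⊕0⊕0⊕1 = 0
s4 (pos 4,5,6,7,12,13,14,15,20,21,22,23,28,29,30,31): 1⊕1⊕1⊕0⊕0⊕1⊕1⊕0⊕0⊕0⊕1⊕0⊕0⊕0⊕0⊕1 = 1
s8 (pos 8,9,10,11,12,13,14,15,24,25,26,27,28,29,30,31): 0⊕0⊕1⊕0⊕0⊕1⊕1⊕0⊕1⊕1⊕1⊕0⊕0⊕0⊕0⊕1 = 1
s16 (pos 16,17,18,19,20,21,22,23,24,25,26,27,28,29,30,31): 1⊕1⊕0⊕0⊕0⊕0⊕1⊕0⊕1⊕1⊕1⊕0⊕0⊕0⊕0⊕1 = 1
Syndrome s16…s1 = 11100 → error at position 28.
Flip position 28: 1001110001001101100001011100001 → 1001110001001101100001011101001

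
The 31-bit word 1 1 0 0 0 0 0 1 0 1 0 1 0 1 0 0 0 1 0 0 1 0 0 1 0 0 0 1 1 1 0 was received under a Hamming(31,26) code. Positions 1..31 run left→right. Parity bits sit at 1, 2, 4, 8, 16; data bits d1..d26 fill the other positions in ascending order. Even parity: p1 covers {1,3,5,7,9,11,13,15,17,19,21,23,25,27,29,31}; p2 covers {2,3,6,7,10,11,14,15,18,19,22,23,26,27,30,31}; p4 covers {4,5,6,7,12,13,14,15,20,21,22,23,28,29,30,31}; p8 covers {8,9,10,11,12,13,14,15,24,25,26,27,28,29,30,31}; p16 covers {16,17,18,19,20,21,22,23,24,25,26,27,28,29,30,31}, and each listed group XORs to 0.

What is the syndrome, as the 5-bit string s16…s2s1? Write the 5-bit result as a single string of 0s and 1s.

00011

s1 (pos 1,3,5,7,9,11,13,15,17,19,21,23,25,27,29,31): 1⊕0⊕0⊕0⊕0⊕0⊕0⊕0⊕0⊕0⊕1⊕0⊕0⊕0⊕1⊕0 = 1
s2 (pos 2,3,6,7,10,11,14,15,18,19,22,23,26,27,30,31): 1⊕0⊕0⊕0⊕1⊕0⊕1⊕0⊕1⊕0⊕0⊕0⊕0⊕0⊕1⊕0 = 1
s4 (pos 4,5,6,7,12,13,14,15,20,21,22,23,28,29,30,31): 0⊕0⊕0⊕0⊕1⊕0⊕1⊕0⊕0⊕1⊕0⊕0⊕1⊕1⊕1⊕0 = 0
s8 (pos 8,9,10,11,12,13,14,15,24,25,26,27,28,29,30,31): 1⊕0⊕1⊕0⊕1⊕0⊕1⊕0⊕1⊕0⊕0⊕0⊕1⊕1⊕1⊕0 = 0
s16 (pos 16,17,18,19,20,21,22,23,24,25,26,27,28,29,30,31): 0⊕0⊕1⊕0⊕0⊕1⊕0⊕0⊕1⊕0⊕0⊕0⊕1⊕1⊕1⊕0 = 0
Syndrome s16…s1 = 00011 → error at position 3.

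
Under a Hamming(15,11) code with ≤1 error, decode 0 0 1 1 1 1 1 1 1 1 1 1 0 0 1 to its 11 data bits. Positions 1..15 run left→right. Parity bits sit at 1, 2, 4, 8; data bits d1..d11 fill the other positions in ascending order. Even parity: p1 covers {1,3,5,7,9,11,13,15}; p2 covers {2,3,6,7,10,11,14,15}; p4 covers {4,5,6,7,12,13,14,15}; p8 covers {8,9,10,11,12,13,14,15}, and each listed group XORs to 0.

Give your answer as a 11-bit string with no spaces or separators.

s1 (pos 1,3,5,7,9,11,13,15): 0⊕1⊕1⊕1⊕1⊕1⊕0⊕1 = 0
s2 (pos 2,3,6,7,10,11,14,15): 0⊕1⊕1⊕1⊕1⊕1⊕0⊕1 = 0
s4 (pos 4,5,6,7,12,13,14,15): 1⊕1⊕1⊕1⊕1⊕0⊕0⊕1 = 0
s8 (pos 8,9,10,11,12,13,14,15): 1⊕1⊕1⊕1⊕1⊕0⊕0⊕1 = 0
Syndrome s8…s1 = 0000 → no error.
Read data bits from positions 3,5,6,7,9,10,11,12,13,14,15: 11111111001

11111111001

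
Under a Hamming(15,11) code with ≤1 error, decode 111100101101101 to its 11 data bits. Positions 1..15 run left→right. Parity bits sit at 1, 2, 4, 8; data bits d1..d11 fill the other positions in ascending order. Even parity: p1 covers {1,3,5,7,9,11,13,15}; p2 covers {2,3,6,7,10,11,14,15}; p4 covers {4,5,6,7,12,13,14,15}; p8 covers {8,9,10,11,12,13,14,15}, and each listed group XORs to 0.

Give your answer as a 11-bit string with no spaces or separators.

s1 (pos 1,3,5,7,9,11,13,15): 1⊕1⊕0⊕1⊕1⊕0⊕1⊕1 = 0
s2 (pos 2,3,6,7,10,11,14,15): 1⊕1⊕0⊕1⊕1⊕0⊕0⊕1 = 1
s4 (pos 4,5,6,7,12,13,14,15): 1⊕0⊕0⊕1⊕1⊕1⊕0⊕1 = 1
s8 (pos 8,9,10,11,12,13,14,15): 0⊕1⊕1⊕0⊕1⊕1⊕0⊕1 = 1
Syndrome s8…s1 = 1110 → error at position 14.
Flip position 14: 111100101101101 → 111100101101111
Read data bits from positions 3,5,6,7,9,10,11,12,13,14,15: 10011101111

10011101111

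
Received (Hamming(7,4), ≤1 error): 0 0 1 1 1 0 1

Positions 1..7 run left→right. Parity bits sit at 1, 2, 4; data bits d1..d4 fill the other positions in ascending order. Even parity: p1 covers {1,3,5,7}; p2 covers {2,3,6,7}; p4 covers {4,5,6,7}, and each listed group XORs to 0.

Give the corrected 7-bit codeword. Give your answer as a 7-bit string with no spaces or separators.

0011001

s1 (pos 1,3,5,7): 0⊕1⊕1⊕1 = 1
s2 (pos 2,3,6,7): 0⊕1⊕0⊕1 = 0
s4 (pos 4,5,6,7): 1⊕1⊕0⊕1 = 1
Syndrome s4…s1 = 101 → error at position 5.
Flip position 5: 0011101 → 0011001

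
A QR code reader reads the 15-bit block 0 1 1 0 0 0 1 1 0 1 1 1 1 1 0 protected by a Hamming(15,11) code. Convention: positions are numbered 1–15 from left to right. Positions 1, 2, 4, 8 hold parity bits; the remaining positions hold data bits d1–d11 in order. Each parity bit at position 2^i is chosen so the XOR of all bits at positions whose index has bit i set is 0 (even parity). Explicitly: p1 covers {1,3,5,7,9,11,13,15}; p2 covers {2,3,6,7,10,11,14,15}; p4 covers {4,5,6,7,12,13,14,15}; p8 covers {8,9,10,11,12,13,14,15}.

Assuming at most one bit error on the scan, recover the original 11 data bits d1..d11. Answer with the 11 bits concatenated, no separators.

10010111110

s1 (pos 1,3,5,7,9,11,13,15): 0⊕1⊕0⊕1⊕0⊕1⊕1⊕0 = 0
s2 (pos 2,3,6,7,10,11,14,15): 1⊕1⊕0⊕1⊕1⊕1⊕1⊕0 = 0
s4 (pos 4,5,6,7,12,13,14,15): 0⊕0⊕0⊕1⊕1⊕1⊕1⊕0 = 0
s8 (pos 8,9,10,11,12,13,14,15): 1⊕0⊕1⊕1⊕1⊕1⊕1⊕0 = 0
Syndrome s8…s1 = 0000 → no error.
Read data bits from positions 3,5,6,7,9,10,11,12,13,14,15: 10010111110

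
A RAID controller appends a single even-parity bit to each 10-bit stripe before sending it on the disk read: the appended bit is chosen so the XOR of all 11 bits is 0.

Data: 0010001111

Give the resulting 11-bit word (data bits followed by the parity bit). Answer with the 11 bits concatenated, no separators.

XOR of the 10 data bits: 0⊕0⊕1⊕0⊕0⊕0⊕1⊕1⊕1⊕1 = 1
Parity bit = 1 (so all 11 bits XOR to 0).

00100011111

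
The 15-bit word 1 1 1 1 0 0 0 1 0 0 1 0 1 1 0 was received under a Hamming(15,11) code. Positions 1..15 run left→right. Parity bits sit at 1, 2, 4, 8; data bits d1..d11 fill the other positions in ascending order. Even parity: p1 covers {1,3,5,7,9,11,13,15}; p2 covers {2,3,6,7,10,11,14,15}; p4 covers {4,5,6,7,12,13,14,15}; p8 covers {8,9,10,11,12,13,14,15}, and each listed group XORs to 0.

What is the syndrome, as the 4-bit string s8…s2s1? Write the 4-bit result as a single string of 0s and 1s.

0100

s1 (pos 1,3,5,7,9,11,13,15): 1⊕1⊕0⊕0⊕0⊕1⊕1⊕0 = 0
s2 (pos 2,3,6,7,10,11,14,15): 1⊕1⊕0⊕0⊕0⊕1⊕1⊕0 = 0
s4 (pos 4,5,6,7,12,13,14,15): 1⊕0⊕0⊕0⊕0⊕1⊕1⊕0 = 1
s8 (pos 8,9,10,11,12,13,14,15): 1⊕0⊕0⊕1⊕0⊕1⊕1⊕0 = 0
Syndrome s8…s1 = 0100 → error at position 4.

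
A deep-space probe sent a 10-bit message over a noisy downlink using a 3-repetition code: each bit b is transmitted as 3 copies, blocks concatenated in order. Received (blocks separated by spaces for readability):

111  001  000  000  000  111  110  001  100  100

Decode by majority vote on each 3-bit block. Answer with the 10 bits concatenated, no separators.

1000011000

Block 1 (111): 3 ones → 1
Block 2 (001): 1 one → 0
Block 3 (000): 0 ones → 0
Block 4 (000): 0 ones → 0
Block 5 (000): 0 ones → 0
Block 6 (111): 3 ones → 1
Block 7 (110): 2 ones → 1
Block 8 (001): 1 one → 0
Block 9 (100): 1 one → 0
Block 10 (100): 1 one → 0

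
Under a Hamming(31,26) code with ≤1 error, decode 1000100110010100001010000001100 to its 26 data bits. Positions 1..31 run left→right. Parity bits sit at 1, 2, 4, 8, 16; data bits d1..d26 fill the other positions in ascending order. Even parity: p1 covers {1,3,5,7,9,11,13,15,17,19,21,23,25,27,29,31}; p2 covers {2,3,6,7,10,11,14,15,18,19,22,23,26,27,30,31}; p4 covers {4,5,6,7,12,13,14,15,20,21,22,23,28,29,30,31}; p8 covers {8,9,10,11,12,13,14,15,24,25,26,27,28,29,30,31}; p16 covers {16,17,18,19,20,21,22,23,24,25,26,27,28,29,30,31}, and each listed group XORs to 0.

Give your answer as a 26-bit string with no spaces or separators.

s1 (pos 1,3,5,7,9,11,13,15,17,19,21,23,25,27,29,31): 1⊕0⊕1⊕0⊕1⊕0⊕0⊕0⊕0⊕1⊕1⊕0⊕0⊕0⊕1⊕0 = 0
s2 (pos 2,3,6,7,10,11,14,15,18,19,22,23,26,27,30,31): 0⊕0⊕0⊕0⊕0⊕0⊕1⊕0⊕0⊕1⊕0⊕0⊕0⊕0⊕0⊕0 = 0
s4 (pos 4,5,6,7,12,13,14,15,20,21,22,23,28,29,30,31): 0⊕1⊕0⊕0⊕1⊕0⊕1⊕0⊕0⊕1⊕0⊕0⊕1⊕1⊕0⊕0 = 0
s8 (pos 8,9,10,11,12,13,14,15,24,25,26,27,28,29,30,31): 1⊕1⊕0⊕0⊕1⊕0⊕1⊕0⊕0⊕0⊕0⊕0⊕1⊕1⊕0⊕0 = 0
s16 (pos 16,17,18,19,20,21,22,23,24,25,26,27,28,29,30,31): 0⊕0⊕0⊕1⊕0⊕1⊕0⊕0⊕0⊕0⊕0⊕0⊕1⊕1⊕0⊕0 = 0
Syndrome s16…s1 = 00000 → no error.
Read data bits from positions 3,5,6,7,9,10,11,12,13,14,15,17,18,19,20,21,22,23,24,25,26,27,28,29,30,31: 01001001010001010000001100

01001001010001010000001100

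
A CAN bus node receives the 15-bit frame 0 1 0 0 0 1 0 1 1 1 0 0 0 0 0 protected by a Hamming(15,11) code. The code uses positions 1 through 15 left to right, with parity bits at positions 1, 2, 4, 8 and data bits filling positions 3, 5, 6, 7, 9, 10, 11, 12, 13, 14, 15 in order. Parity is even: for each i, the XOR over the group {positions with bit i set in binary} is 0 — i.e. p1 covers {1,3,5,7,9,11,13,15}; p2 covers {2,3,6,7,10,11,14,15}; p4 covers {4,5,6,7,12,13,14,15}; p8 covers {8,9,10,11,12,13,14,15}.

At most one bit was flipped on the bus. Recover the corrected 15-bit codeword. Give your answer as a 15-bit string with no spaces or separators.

010001011100001

s1 (pos 1,3,5,7,9,11,13,15): 0⊕0⊕0⊕0⊕1⊕0⊕0⊕0 = 1
s2 (pos 2,3,6,7,10,11,14,15): 1⊕0⊕1⊕0⊕1⊕0⊕0⊕0 = 1
s4 (pos 4,5,6,7,12,13,14,15): 0⊕0⊕1⊕0⊕0⊕0⊕0⊕0 = 1
s8 (pos 8,9,10,11,12,13,14,15): 1⊕1⊕1⊕0⊕0⊕0⊕0⊕0 = 1
Syndrome s8…s1 = 1111 → error at position 15.
Flip position 15: 010001011100000 → 010001011100001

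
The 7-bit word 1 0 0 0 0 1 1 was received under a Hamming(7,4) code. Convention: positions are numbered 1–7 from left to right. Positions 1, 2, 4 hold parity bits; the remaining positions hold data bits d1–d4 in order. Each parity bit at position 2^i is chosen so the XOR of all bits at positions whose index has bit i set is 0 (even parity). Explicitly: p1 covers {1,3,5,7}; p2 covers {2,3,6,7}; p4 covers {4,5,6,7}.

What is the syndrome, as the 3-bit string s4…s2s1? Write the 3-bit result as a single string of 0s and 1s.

s1 (pos 1,3,5,7): 1⊕0⊕0⊕1 = 0
s2 (pos 2,3,6,7): 0⊕0⊕1⊕1 = 0
s4 (pos 4,5,6,7): 0⊕0⊕1⊕1 = 0
Syndrome s4…s1 = 000 → no error.

000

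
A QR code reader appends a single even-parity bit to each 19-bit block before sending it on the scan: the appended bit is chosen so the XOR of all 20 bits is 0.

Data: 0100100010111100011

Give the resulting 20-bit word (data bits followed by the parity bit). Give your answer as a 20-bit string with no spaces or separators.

XOR of the 19 data bits: 0⊕1⊕0⊕0⊕1⊕0⊕0⊕0⊕1⊕0⊕1⊕1⊕1⊕1⊕0⊕0⊕0⊕1⊕1 = 1
Parity bit = 1 (so all 20 bits XOR to 0).

01001000101111000111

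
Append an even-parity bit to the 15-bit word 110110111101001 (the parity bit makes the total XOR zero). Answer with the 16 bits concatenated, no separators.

XOR of the 15 data bits: 1⊕1⊕0⊕1⊕1⊕0⊕1⊕1⊕1⊕1⊕0⊕1⊕0⊕0⊕1 = 0
Parity bit = 0 (so all 16 bits XOR to 0).

1101101111010010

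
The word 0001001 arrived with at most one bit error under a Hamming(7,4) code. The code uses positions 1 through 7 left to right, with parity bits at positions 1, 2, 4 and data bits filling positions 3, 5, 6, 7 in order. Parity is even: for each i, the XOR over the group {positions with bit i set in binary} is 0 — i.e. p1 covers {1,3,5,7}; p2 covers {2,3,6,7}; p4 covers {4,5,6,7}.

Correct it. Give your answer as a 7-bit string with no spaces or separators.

s1 (pos 1,3,5,7): 0⊕0⊕0⊕1 = 1
s2 (pos 2,3,6,7): 0⊕0⊕0⊕1 = 1
s4 (pos 4,5,6,7): 1⊕0⊕0⊕1 = 0
Syndrome s4…s1 = 011 → error at position 3.
Flip position 3: 0001001 → 0011001

0011001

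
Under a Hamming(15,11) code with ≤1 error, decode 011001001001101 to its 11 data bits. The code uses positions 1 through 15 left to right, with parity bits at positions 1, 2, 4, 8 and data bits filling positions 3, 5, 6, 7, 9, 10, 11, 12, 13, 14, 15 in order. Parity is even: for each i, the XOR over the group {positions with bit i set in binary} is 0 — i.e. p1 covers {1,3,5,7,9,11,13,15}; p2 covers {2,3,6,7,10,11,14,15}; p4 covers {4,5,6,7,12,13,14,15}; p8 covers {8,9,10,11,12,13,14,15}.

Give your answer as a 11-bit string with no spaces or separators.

10101001101

s1 (pos 1,3,5,7,9,11,13,15): 0⊕1⊕0⊕0⊕1⊕0⊕1⊕1 = 0
s2 (pos 2,3,6,7,10,11,14,15): 1⊕1⊕1⊕0⊕0⊕0⊕0⊕1 = 0
s4 (pos 4,5,6,7,12,13,14,15): 0⊕0⊕1⊕0⊕1⊕1⊕0⊕1 = 0
s8 (pos 8,9,10,11,12,13,14,15): 0⊕1⊕0⊕0⊕1⊕1⊕0⊕1 = 0
Syndrome s8…s1 = 0000 → no error.
Read data bits from positions 3,5,6,7,9,10,11,12,13,14,15: 10101001101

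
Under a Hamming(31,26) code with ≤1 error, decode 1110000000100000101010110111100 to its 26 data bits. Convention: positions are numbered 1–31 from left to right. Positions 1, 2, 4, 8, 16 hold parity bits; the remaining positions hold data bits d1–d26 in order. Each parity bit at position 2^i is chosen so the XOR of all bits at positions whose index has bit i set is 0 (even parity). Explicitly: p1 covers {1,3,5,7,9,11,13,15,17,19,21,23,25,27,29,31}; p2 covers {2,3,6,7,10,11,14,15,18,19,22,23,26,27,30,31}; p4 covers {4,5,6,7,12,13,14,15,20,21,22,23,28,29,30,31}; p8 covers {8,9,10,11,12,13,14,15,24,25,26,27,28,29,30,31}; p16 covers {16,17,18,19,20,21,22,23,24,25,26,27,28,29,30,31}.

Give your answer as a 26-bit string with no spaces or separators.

s1 (pos 1,3,5,7,9,11,13,15,17,19,21,23,25,27,29,31): 1⊕1⊕0⊕0⊕0⊕1⊕0⊕0⊕1⊕1⊕1⊕1⊕0⊕1⊕1⊕0 = 1
s2 (pos 2,3,6,7,10,11,14,15,18,19,22,23,26,27,30,31): 1⊕1⊕0⊕0⊕0⊕1⊕0⊕0⊕0⊕1⊕0⊕1⊕1⊕1⊕0⊕0 = 1
s4 (pos 4,5,6,7,12,13,14,15,20,21,22,23,28,29,30,31): 0⊕0⊕0⊕0⊕0⊕0⊕0⊕0⊕0⊕1⊕0⊕1⊕1⊕1⊕0⊕0 = 0
s8 (pos 8,9,10,11,12,13,14,15,24,25,26,27,28,29,30,31): 0⊕0⊕0⊕1⊕0⊕0⊕0⊕0⊕1⊕0⊕1⊕1⊕1⊕1⊕0⊕0 = 0
s16 (pos 16,17,18,19,20,21,22,23,24,25,26,27,28,29,30,31): 0⊕1⊕0⊕1⊕0⊕1⊕0⊕1⊕1⊕0⊕1⊕1⊕1⊕1⊕0⊕0 = 1
Syndrome s16…s1 = 10011 → error at position 19.
Flip position 19: 1110000000100000101010110111100 → 1110000000100000100010110111100
Read data bits from positions 3,5,6,7,9,10,11,12,13,14,15,17,18,19,20,21,22,23,24,25,26,27,28,29,30,31: 10000010000100010110111100

10000010000100010110111100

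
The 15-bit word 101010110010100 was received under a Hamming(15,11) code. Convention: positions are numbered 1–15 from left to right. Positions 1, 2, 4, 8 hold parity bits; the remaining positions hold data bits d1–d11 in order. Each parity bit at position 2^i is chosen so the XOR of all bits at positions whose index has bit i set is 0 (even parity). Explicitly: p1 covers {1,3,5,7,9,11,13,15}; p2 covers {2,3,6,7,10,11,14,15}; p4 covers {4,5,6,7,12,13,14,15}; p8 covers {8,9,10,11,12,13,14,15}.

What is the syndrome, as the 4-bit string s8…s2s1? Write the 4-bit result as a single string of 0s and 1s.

s1 (pos 1,3,5,7,9,11,13,15): 1⊕1⊕1⊕1⊕0⊕1⊕1⊕0 = 0
s2 (pos 2,3,6,7,10,11,14,15): 0⊕1⊕0⊕1⊕0⊕1⊕0⊕0 = 1
s4 (pos 4,5,6,7,12,13,14,15): 0⊕1⊕0⊕1⊕0⊕1⊕0⊕0 = 1
s8 (pos 8,9,10,11,12,13,14,15): 1⊕0⊕0⊕1⊕0⊕1⊕0⊕0 = 1
Syndrome s8…s1 = 1110 → error at position 14.

1110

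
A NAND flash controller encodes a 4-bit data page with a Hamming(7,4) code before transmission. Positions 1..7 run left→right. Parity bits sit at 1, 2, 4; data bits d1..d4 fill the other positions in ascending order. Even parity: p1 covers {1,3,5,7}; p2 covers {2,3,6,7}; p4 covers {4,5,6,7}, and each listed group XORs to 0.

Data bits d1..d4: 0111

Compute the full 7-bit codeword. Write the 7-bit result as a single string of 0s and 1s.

Place data at non-parity positions: p1 p2 0 p4 1 1 1
p1 (pos 1,3,5,7): XOR of data positions = 0⊕1⊕1 = 0
p2 (pos 2,3,6,7): XOR of data positions = 0⊕1⊕1 = 0
p4 (pos 4,5,6,7): XOR of data positions = 1⊕1⊕1 = 1
Codeword: 0001111

0001111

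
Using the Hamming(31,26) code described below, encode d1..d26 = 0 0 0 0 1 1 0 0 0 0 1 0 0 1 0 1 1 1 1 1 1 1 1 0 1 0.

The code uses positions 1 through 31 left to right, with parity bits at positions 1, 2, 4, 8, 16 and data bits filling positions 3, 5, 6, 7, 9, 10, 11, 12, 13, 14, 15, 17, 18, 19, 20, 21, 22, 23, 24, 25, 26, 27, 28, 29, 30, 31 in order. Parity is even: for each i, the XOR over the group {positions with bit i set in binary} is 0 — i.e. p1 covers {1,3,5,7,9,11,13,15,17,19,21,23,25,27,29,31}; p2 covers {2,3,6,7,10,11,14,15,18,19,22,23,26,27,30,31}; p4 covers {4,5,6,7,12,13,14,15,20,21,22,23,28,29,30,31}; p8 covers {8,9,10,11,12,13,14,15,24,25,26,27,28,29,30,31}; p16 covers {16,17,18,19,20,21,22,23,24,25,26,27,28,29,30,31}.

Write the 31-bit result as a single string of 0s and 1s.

1000000111000010001011111111010

Place data at non-parity positions: p1 p2 0 p4 0 0 0 p8 1 1 0 0 0 0 1 p16 0 0 1 0 1 1 1 1 1 1 1 1 0 1 0
p1 (pos 1,3,5,7,9,11,13,15,17,19,21,23,25,27,29,31): XOR of data positions = 0⊕0⊕0⊕1⊕0⊕0⊕1⊕0⊕1⊕1⊕1⊕1⊕1⊕0⊕0 = 1
p2 (pos 2,3,6,7,10,11,14,15,18,19,22,23,26,27,30,31): XOR of data positions = 0⊕0⊕0⊕1⊕0⊕0⊕1⊕0⊕1⊕1⊕1⊕1⊕1⊕1⊕0 = 0
p4 (pos 4,5,6,7,12,13,14,15,20,21,22,23,28,29,30,31): XOR of data positions = 0⊕0⊕0⊕0⊕0⊕0⊕1⊕0⊕1⊕1⊕1⊕1⊕0⊕1⊕0 = 0
p8 (pos 8,9,10,11,12,13,14,15,24,25,26,27,28,29,30,31): XOR of data positions = 1⊕1⊕0⊕0⊕0⊕0⊕1⊕1⊕1⊕1⊕1⊕1⊕0⊕1⊕0 = 1
p16 (pos 16,17,18,19,20,21,22,23,24,25,26,27,28,29,30,31): XOR of data positions = 0⊕0⊕1⊕0⊕1⊕1⊕1⊕1⊕1⊕1⊕1⊕1⊕0⊕1⊕0 = 0
Codeword: 1000000111000010001011111111010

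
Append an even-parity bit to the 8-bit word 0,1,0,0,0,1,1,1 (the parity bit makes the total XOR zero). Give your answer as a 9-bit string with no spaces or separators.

010001110

XOR of the 8 data bits: 0⊕1⊕0⊕0⊕0⊕1⊕1⊕1 = 0
Parity bit = 0 (so all 9 bits XOR to 0).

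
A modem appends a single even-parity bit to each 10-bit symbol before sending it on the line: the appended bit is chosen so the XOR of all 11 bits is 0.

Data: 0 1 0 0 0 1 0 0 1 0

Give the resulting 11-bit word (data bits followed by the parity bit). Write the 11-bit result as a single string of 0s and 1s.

01000100101

XOR of the 10 data bits: 0⊕1⊕0⊕0⊕0⊕1⊕0⊕0⊕1⊕0 = 1
Parity bit = 1 (so all 11 bits XOR to 0).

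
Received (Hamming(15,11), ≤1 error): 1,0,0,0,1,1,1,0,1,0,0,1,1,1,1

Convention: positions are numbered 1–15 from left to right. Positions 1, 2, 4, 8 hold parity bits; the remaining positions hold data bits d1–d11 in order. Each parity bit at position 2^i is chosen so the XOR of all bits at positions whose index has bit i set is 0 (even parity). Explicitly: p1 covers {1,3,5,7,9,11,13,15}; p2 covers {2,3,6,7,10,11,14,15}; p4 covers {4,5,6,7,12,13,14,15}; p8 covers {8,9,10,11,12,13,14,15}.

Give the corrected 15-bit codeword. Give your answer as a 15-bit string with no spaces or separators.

100011101000111

s1 (pos 1,3,5,7,9,11,13,15): 1⊕0⊕1⊕1⊕1⊕0⊕1⊕1 = 0
s2 (pos 2,3,6,7,10,11,14,15): 0⊕0⊕1⊕1⊕0⊕0⊕1⊕1 = 0
s4 (pos 4,5,6,7,12,13,14,15): 0⊕1⊕1⊕1⊕1⊕1⊕1⊕1 = 1
s8 (pos 8,9,10,11,12,13,14,15): 0⊕1⊕0⊕0⊕1⊕1⊕1⊕1 = 1
Syndrome s8…s1 = 1100 → error at position 12.
Flip position 12: 100011101001111 → 100011101000111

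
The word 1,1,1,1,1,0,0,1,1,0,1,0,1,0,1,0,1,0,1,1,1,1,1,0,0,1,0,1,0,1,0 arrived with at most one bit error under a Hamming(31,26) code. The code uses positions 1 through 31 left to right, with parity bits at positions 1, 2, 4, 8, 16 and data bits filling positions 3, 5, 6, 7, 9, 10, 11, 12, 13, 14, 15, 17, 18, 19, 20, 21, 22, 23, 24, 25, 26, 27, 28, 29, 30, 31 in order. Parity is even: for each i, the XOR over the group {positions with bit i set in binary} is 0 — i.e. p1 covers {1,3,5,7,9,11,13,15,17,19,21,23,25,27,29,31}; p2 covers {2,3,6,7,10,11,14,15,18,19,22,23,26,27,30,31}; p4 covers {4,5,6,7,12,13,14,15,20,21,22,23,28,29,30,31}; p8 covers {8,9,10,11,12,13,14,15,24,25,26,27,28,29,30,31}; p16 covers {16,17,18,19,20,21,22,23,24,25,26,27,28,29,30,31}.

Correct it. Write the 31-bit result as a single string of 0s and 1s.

s1 (pos 1,3,5,7,9,11,13,15,17,19,21,23,25,27,29,31): 1⊕1⊕1⊕0⊕1⊕1⊕1⊕1⊕1⊕1⊕1⊕1⊕0⊕0⊕0⊕0 = 1
s2 (pos 2,3,6,7,10,11,14,15,18,19,22,23,26,27,30,31): 1⊕1⊕0⊕0⊕0⊕1⊕0⊕1⊕0⊕1⊕1⊕1⊕1⊕0⊕1⊕0 = 1
s4 (pos 4,5,6,7,12,13,14,15,20,21,22,23,28,29,30,31): 1⊕1⊕0⊕0⊕0⊕1⊕0⊕1⊕1⊕1⊕1⊕1⊕1⊕0⊕1⊕0 = 0
s8 (pos 8,9,10,11,12,13,14,15,24,25,26,27,28,29,30,31): 1⊕1⊕0⊕1⊕0⊕1⊕0⊕1⊕0⊕0⊕1⊕0⊕1⊕0⊕1⊕0 = 0
s16 (pos 16,17,18,19,20,21,22,23,24,25,26,27,28,29,30,31): 0⊕1⊕0⊕1⊕1⊕1⊕1⊕1⊕0⊕0⊕1⊕0⊕1⊕0⊕1⊕0 = 1
Syndrome s16…s1 = 10011 → error at position 19.
Flip position 19: 1111100110101010101111100101010 → 1111100110101010100111100101010

1111100110101010100111100101010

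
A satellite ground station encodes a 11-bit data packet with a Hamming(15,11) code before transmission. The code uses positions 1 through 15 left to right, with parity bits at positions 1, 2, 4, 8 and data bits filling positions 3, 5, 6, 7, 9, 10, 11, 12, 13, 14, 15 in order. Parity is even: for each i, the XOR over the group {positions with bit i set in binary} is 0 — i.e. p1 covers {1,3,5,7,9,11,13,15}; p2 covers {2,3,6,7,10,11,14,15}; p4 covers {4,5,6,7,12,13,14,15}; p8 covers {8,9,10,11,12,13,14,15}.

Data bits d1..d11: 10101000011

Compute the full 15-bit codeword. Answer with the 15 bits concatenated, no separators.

101101011000011

Place data at non-parity positions: p1 p2 1 p4 0 1 0 p8 1 0 0 0 0 1 1
p1 (pos 1,3,5,7,9,11,13,15): XOR of data positions = 1⊕0⊕0⊕1⊕0⊕0⊕1 = 1
p2 (pos 2,3,6,7,10,11,14,15): XOR of data positions = 1⊕1⊕0⊕0⊕0⊕1⊕1 = 0
p4 (pos 4,5,6,7,12,13,14,15): XOR of data positions = 0⊕1⊕0⊕0⊕0⊕1⊕1 = 1
p8 (pos 8,9,10,11,12,13,14,15): XOR of data positions = 1⊕0⊕0⊕0⊕0⊕1⊕1 = 1
Codeword: 101101011000011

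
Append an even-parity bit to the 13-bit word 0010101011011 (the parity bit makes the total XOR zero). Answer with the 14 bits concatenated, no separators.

XOR of the 13 data bits: 0⊕0⊕1⊕0⊕1⊕0⊕1⊕0⊕1⊕1⊕0⊕1⊕1 = 1
Parity bit = 1 (so all 14 bits XOR to 0).

00101010110111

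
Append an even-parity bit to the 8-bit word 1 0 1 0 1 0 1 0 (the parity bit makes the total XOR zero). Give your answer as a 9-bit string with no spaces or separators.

XOR of the 8 data bits: 1⊕0⊕1⊕0⊕1⊕0⊕1⊕0 = 0
Parity bit = 0 (so all 9 bits XOR to 0).

101010100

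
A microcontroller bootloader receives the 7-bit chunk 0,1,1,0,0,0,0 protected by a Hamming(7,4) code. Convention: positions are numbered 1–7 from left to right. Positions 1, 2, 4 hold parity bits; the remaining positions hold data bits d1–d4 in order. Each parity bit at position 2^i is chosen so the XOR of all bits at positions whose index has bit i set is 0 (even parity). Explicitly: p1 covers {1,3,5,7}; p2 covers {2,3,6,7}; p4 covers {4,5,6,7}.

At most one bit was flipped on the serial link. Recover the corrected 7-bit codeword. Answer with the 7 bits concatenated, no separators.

s1 (pos 1,3,5,7): 0⊕1⊕0⊕0 = 1
s2 (pos 2,3,6,7): 1⊕1⊕0⊕0 = 0
s4 (pos 4,5,6,7): 0⊕0⊕0⊕0 = 0
Syndrome s4…s1 = 001 → error at position 1.
Flip position 1: 0110000 → 1110000

1110000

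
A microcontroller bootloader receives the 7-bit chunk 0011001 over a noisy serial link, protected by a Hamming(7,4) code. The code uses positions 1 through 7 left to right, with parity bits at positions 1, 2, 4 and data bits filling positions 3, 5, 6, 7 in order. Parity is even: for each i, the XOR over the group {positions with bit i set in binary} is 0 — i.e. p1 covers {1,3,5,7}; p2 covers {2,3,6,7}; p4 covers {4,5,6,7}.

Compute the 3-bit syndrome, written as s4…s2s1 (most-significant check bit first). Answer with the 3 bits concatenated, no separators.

s1 (pos 1,3,5,7): 0⊕1⊕0⊕1 = 0
s2 (pos 2,3,6,7): 0⊕1⊕0⊕1 = 0
s4 (pos 4,5,6,7): 1⊕0⊕0⊕1 = 0
Syndrome s4…s1 = 000 → no error.

000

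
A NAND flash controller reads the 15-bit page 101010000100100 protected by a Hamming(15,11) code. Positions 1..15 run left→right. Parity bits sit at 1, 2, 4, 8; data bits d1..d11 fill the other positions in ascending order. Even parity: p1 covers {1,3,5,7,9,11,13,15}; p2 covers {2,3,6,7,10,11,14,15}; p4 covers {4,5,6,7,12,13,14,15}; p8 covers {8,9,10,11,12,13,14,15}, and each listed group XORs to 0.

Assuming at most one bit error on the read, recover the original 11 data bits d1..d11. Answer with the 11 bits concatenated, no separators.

11000100100

s1 (pos 1,3,5,7,9,11,13,15): 1⊕1⊕1⊕0⊕0⊕0⊕1⊕0 = 0
s2 (pos 2,3,6,7,10,11,14,15): 0⊕1⊕0⊕0⊕1⊕0⊕0⊕0 = 0
s4 (pos 4,5,6,7,12,13,14,15): 0⊕1⊕0⊕0⊕0⊕1⊕0⊕0 = 0
s8 (pos 8,9,10,11,12,13,14,15): 0⊕0⊕1⊕0⊕0⊕1⊕0⊕0 = 0
Syndrome s8…s1 = 0000 → no error.
Read data bits from positions 3,5,6,7,9,10,11,12,13,14,15: 11000100100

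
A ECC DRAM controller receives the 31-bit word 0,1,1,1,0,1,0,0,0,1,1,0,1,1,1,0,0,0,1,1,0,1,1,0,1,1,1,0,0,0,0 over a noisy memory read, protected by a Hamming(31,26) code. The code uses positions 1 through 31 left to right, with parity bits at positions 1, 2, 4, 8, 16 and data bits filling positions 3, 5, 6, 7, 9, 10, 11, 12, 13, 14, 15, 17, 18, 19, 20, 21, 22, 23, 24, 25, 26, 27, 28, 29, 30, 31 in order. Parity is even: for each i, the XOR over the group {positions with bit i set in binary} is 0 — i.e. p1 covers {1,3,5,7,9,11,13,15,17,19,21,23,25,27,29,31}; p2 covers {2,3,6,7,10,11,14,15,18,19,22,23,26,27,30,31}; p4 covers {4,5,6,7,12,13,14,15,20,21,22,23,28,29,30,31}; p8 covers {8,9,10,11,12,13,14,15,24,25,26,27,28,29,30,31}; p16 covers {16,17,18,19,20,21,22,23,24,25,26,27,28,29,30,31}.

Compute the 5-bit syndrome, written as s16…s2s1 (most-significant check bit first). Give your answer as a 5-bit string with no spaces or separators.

s1 (pos 1,3,5,7,9,11,13,15,17,19,21,23,25,27,29,31): 0⊕1⊕0⊕0⊕0⊕1⊕1⊕1⊕0⊕1⊕0⊕1⊕1⊕1⊕0⊕0 = 0
s2 (pos 2,3,6,7,10,11,14,15,18,19,22,23,26,27,30,31): 1⊕1⊕1⊕0⊕1⊕1⊕1⊕1⊕0⊕1⊕1⊕1⊕1⊕1⊕0⊕0 = 0
s4 (pos 4,5,6,7,12,13,14,15,20,21,22,23,28,29,30,31): 1⊕0⊕1⊕0⊕0⊕1⊕1⊕1⊕1⊕0⊕1⊕1⊕0⊕0⊕0⊕0 = 0
s8 (pos 8,9,10,11,12,13,14,15,24,25,26,27,28,29,30,31): 0⊕0⊕1⊕1⊕0⊕1⊕1⊕1⊕0⊕1⊕1⊕1⊕0⊕0⊕0⊕0 = 0
s16 (pos 16,17,18,19,20,21,22,23,24,25,26,27,28,29,30,31): 0⊕0⊕0⊕1⊕1⊕0⊕1⊕1⊕0⊕1⊕1⊕1⊕0⊕0⊕0⊕0 = 1
Syndrome s16…s1 = 10000 → error at position 16.

10000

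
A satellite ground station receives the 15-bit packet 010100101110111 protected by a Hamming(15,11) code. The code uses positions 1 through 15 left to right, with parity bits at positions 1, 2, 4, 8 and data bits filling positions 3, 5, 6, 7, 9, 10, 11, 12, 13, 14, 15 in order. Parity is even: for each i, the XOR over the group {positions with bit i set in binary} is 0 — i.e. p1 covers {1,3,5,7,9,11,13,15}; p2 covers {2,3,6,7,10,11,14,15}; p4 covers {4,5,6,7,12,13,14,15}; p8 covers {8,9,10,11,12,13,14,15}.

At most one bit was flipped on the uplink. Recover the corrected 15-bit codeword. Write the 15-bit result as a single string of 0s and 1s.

010110101110111

s1 (pos 1,3,5,7,9,11,13,15): 0⊕0⊕0⊕1⊕1⊕1⊕1⊕1 = 1
s2 (pos 2,3,6,7,10,11,14,15): 1⊕0⊕0⊕1⊕1⊕1⊕1⊕1 = 0
s4 (pos 4,5,6,7,12,13,14,15): 1⊕0⊕0⊕1⊕0⊕1⊕1⊕1 = 1
s8 (pos 8,9,10,11,12,13,14,15): 0⊕1⊕1⊕1⊕0⊕1⊕1⊕1 = 0
Syndrome s8…s1 = 0101 → error at position 5.
Flip position 5: 010100101110111 → 010110101110111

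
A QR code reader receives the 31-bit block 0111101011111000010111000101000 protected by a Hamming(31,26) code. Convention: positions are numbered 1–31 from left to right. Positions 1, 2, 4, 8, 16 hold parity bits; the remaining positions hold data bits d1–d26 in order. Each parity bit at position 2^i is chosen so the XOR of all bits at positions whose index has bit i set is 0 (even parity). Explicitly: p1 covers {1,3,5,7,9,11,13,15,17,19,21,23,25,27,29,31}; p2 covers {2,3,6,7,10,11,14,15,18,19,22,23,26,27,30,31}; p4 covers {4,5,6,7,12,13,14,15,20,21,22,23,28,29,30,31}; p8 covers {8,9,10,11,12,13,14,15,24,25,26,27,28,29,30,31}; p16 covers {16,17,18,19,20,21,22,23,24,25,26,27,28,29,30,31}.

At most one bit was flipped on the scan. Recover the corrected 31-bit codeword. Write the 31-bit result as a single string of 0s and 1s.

0111101011110000010111000101000

s1 (pos 1,3,5,7,9,11,13,15,17,19,21,23,25,27,29,31): 0⊕1⊕1⊕1⊕1⊕1⊕1⊕0⊕0⊕0⊕1⊕0⊕0⊕0⊕0⊕0 = 1
s2 (pos 2,3,6,7,10,11,14,15,18,19,22,23,26,27,30,31): 1⊕1⊕0⊕1⊕1⊕1⊕0⊕0⊕1⊕0⊕1⊕0⊕1⊕0⊕0⊕0 = 0
s4 (pos 4,5,6,7,12,13,14,15,20,21,22,23,28,29,30,31): 1⊕1⊕0⊕1⊕1⊕1⊕0⊕0⊕1⊕1⊕1⊕0⊕1⊕0⊕0⊕0 = 1
s8 (pos 8,9,10,11,12,13,14,15,24,25,26,27,28,29,30,31): 0⊕1⊕1⊕1⊕1⊕1⊕0⊕0⊕0⊕0⊕1⊕0⊕1⊕0⊕0⊕0 = 1
s16 (pos 16,17,18,19,20,21,22,23,24,25,26,27,28,29,30,31): 0⊕0⊕1⊕0⊕1⊕1⊕1⊕0⊕0⊕0⊕1⊕0⊕1⊕0⊕0⊕0 = 0
Syndrome s16…s1 = 01101 → error at position 13.
Flip position 13: 0111101011111000010111000101000 → 0111101011110000010111000101000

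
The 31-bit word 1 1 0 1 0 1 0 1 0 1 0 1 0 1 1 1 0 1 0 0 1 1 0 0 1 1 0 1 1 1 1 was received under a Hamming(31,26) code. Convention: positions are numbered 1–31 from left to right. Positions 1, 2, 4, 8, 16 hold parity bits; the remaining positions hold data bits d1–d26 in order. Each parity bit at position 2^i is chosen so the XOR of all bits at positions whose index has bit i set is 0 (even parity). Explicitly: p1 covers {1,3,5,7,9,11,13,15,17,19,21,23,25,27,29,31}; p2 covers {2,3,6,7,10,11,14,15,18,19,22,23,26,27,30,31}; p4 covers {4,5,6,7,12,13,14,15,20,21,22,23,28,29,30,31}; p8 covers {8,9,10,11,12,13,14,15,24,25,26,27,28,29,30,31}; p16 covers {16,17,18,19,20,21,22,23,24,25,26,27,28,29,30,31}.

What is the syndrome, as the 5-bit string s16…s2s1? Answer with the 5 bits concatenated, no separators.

01100

s1 (pos 1,3,5,7,9,11,13,15,17,19,21,23,25,27,29,31): 1⊕0⊕0⊕0⊕0⊕0⊕0⊕1⊕0⊕0⊕1⊕0⊕1⊕0⊕1⊕1 = 0
s2 (pos 2,3,6,7,10,11,14,15,18,19,22,23,26,27,30,31): 1⊕0⊕1⊕0⊕1⊕0⊕1⊕1⊕1⊕0⊕1⊕0⊕1⊕0⊕1⊕1 = 0
s4 (pos 4,5,6,7,12,13,14,15,20,21,22,23,28,29,30,31): 1⊕0⊕1⊕0⊕1⊕0⊕1⊕1⊕0⊕1⊕1⊕0⊕1⊕1⊕1⊕1 = 1
s8 (pos 8,9,10,11,12,13,14,15,24,25,26,27,28,29,30,31): 1⊕0⊕1⊕0⊕1⊕0⊕1⊕1⊕0⊕1⊕1⊕0⊕1⊕1⊕1⊕1 = 1
s16 (pos 16,17,18,19,20,21,22,23,24,25,26,27,28,29,30,31): 1⊕0⊕1⊕0⊕0⊕1⊕1⊕0⊕0⊕1⊕1⊕0⊕1⊕1⊕1⊕1 = 0
Syndrome s16…s1 = 01100 → error at position 12.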